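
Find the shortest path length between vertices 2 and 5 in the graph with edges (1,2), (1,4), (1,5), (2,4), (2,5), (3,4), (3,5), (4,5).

Step 1: Build adjacency list:
  1: 2, 4, 5
  2: 1, 4, 5
  3: 4, 5
  4: 1, 2, 3, 5
  5: 1, 2, 3, 4

Step 2: BFS from vertex 2 to find shortest path to 5:
  vertex 1 reached at distance 1
  vertex 4 reached at distance 1
  vertex 5 reached at distance 1

Step 3: Shortest path: 2 -> 5
Path length: 1 edge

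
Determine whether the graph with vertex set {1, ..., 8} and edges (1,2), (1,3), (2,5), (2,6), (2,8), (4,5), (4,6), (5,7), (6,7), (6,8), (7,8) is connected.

Step 1: Build adjacency list from edges:
  1: 2, 3
  2: 1, 5, 6, 8
  3: 1
  4: 5, 6
  5: 2, 4, 7
  6: 2, 4, 7, 8
  7: 5, 6, 8
  8: 2, 6, 7

Step 2: Run BFS/DFS from vertex 1:
  Visited: {1, 2, 3, 5, 6, 8, 4, 7}
  Reached 8 of 8 vertices

Step 3: All 8 vertices reached from vertex 1, so the graph is connected.
Answer: Yes, the graph is connected.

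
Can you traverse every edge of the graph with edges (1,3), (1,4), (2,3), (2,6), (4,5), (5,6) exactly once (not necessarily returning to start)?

Step 1: Find the degree of each vertex:
  deg(1) = 2
  deg(2) = 2
  deg(3) = 2
  deg(4) = 2
  deg(5) = 2
  deg(6) = 2

Step 2: Count vertices with odd degree:
  All vertices have even degree (0 odd-degree vertices)

Step 3: Apply Euler's theorem:
  - Eulerian circuit exists iff graph is connected and all vertices have even degree
  - Eulerian path exists iff graph is connected and has 0 or 2 odd-degree vertices

Graph is connected with 0 odd-degree vertices.
Both Eulerian circuit and Eulerian path exist.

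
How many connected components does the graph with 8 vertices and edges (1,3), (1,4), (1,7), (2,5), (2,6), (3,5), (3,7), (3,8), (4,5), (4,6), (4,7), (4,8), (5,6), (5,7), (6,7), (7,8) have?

Step 1: Build adjacency list from edges:
  1: 3, 4, 7
  2: 5, 6
  3: 1, 5, 7, 8
  4: 1, 5, 6, 7, 8
  5: 2, 3, 4, 6, 7
  6: 2, 4, 5, 7
  7: 1, 3, 4, 5, 6, 8
  8: 3, 4, 7

Step 2: Run BFS/DFS from vertex 1:
  Visited: {1, 3, 4, 7, 5, 8, 6, 2}
  Reached 8 of 8 vertices

Step 3: All 8 vertices reached from vertex 1, so the graph is connected.
Number of connected components: 1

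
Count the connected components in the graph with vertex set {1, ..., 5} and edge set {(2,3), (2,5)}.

Step 1: Build adjacency list from edges:
  1: (none)
  2: 3, 5
  3: 2
  4: (none)
  5: 2

Step 2: Run BFS/DFS from vertex 1:
  Visited: {1}
  Reached 1 of 5 vertices

Step 3: Only 1 of 5 vertices reached. Graph is disconnected.
Connected components: {1}, {2, 3, 5}, {4}
Number of connected components: 3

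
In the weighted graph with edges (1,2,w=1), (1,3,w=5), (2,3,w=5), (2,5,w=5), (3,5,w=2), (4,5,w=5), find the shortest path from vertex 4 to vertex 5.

Step 1: Build adjacency list with weights:
  1: 2(w=1), 3(w=5)
  2: 1(w=1), 3(w=5), 5(w=5)
  3: 1(w=5), 2(w=5), 5(w=2)
  4: 5(w=5)
  5: 2(w=5), 3(w=2), 4(w=5)

Step 2: Apply Dijkstra's algorithm from vertex 4:
  Visit vertex 4 (distance=0)
    Update dist[5] = 5
  Visit vertex 5 (distance=5)
    Update dist[2] = 10
    Update dist[3] = 7

Step 3: Shortest path: 4 -> 5
Total weight: 5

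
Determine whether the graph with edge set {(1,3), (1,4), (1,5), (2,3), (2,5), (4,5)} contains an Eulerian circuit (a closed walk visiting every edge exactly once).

Step 1: Find the degree of each vertex:
  deg(1) = 3
  deg(2) = 2
  deg(3) = 2
  deg(4) = 2
  deg(5) = 3

Step 2: Count vertices with odd degree:
  Odd-degree vertices: 1, 5 (2 total)

Step 3: Apply Euler's theorem:
  - Eulerian circuit exists iff graph is connected and all vertices have even degree
  - Eulerian path exists iff graph is connected and has 0 or 2 odd-degree vertices

Graph is connected with exactly 2 odd-degree vertices (1, 5).
Eulerian path exists (starting and ending at the odd-degree vertices), but no Eulerian circuit.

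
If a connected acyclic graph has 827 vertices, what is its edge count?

A tree on n vertices always has exactly n - 1 edges.
For n = 827: edges = 827 - 1 = 826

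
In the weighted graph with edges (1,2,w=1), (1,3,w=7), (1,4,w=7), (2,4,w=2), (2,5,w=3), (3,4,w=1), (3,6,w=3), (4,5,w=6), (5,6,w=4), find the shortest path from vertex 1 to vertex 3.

Step 1: Build adjacency list with weights:
  1: 2(w=1), 3(w=7), 4(w=7)
  2: 1(w=1), 4(w=2), 5(w=3)
  3: 1(w=7), 4(w=1), 6(w=3)
  4: 1(w=7), 2(w=2), 3(w=1), 5(w=6)
  5: 2(w=3), 4(w=6), 6(w=4)
  6: 3(w=3), 5(w=4)

Step 2: Apply Dijkstra's algorithm from vertex 1:
  Visit vertex 1 (distance=0)
    Update dist[2] = 1
    Update dist[3] = 7
    Update dist[4] = 7
  Visit vertex 2 (distance=1)
    Update dist[4] = 3
    Update dist[5] = 4
  Visit vertex 4 (distance=3)
    Update dist[3] = 4
  Visit vertex 3 (distance=4)
    Update dist[6] = 7

Step 3: Shortest path: 1 -> 2 -> 4 -> 3
Total weight: 1 + 2 + 1 = 4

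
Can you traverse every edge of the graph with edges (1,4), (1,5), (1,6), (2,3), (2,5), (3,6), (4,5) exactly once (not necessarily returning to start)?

Step 1: Find the degree of each vertex:
  deg(1) = 3
  deg(2) = 2
  deg(3) = 2
  deg(4) = 2
  deg(5) = 3
  deg(6) = 2

Step 2: Count vertices with odd degree:
  Odd-degree vertices: 1, 5 (2 total)

Step 3: Apply Euler's theorem:
  - Eulerian circuit exists iff graph is connected and all vertices have even degree
  - Eulerian path exists iff graph is connected and has 0 or 2 odd-degree vertices

Graph is connected with exactly 2 odd-degree vertices (1, 5).
Eulerian path exists (starting and ending at the odd-degree vertices), but no Eulerian circuit.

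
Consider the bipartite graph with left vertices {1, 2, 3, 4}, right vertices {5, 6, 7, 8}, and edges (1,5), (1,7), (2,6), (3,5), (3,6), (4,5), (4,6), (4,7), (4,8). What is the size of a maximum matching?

Step 1: List the neighbors of each left vertex:
  1: 5, 7
  2: 6
  3: 5, 6
  4: 5, 6, 7, 8

Step 2: Greedily match left vertices, then look for augmenting paths:
  Match 1 -- 7
  Match 2 -- 6
  Match 3 -- 5
  Match 4 -- 8
  No augmenting path remains.

Step 3: Verify this is maximum:
  Matching size 4 = min(|L|, |R|) = min(4, 4), which is an upper bound, so this matching is maximum.

Maximum matching: {(1,7), (2,6), (3,5), (4,8)}
Size: 4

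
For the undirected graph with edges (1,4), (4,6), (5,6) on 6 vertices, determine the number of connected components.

Step 1: Build adjacency list from edges:
  1: 4
  2: (none)
  3: (none)
  4: 1, 6
  5: 6
  6: 4, 5

Step 2: Run BFS/DFS from vertex 1:
  Visited: {1, 4, 6, 5}
  Reached 4 of 6 vertices

Step 3: Only 4 of 6 vertices reached. Graph is disconnected.
Connected components: {1, 4, 5, 6}, {2}, {3}
Number of connected components: 3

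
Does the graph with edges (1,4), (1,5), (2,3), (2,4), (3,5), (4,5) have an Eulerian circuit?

Step 1: Find the degree of each vertex:
  deg(1) = 2
  deg(2) = 2
  deg(3) = 2
  deg(4) = 3
  deg(5) = 3

Step 2: Count vertices with odd degree:
  Odd-degree vertices: 4, 5 (2 total)

Step 3: Apply Euler's theorem:
  - Eulerian circuit exists iff graph is connected and all vertices have even degree
  - Eulerian path exists iff graph is connected and has 0 or 2 odd-degree vertices

Graph is connected with exactly 2 odd-degree vertices (4, 5).
Eulerian path exists (starting and ending at the odd-degree vertices), but no Eulerian circuit.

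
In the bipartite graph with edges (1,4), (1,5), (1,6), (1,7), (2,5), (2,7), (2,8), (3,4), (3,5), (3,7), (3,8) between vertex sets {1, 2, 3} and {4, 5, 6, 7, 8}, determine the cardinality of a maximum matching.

Step 1: List the neighbors of each left vertex:
  1: 4, 5, 6, 7
  2: 5, 7, 8
  3: 4, 5, 7, 8

Step 2: Greedily match left vertices, then look for augmenting paths:
  Match 1 -- 4
  Match 2 -- 5
  Match 3 -- 7
  No augmenting path remains.

Step 3: Verify this is maximum:
  Matching size 3 = min(|L|, |R|) = min(3, 5), which is an upper bound, so this matching is maximum.

Maximum matching: {(1,4), (2,5), (3,7)}
Size: 3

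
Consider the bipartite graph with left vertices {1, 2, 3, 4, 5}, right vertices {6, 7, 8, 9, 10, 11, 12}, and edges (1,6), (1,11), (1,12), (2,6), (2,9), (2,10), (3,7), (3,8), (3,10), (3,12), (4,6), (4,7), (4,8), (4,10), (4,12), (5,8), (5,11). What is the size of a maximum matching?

Step 1: List the neighbors of each left vertex:
  1: 6, 11, 12
  2: 6, 9, 10
  3: 7, 8, 10, 12
  4: 6, 7, 8, 10, 12
  5: 8, 11

Step 2: Greedily match left vertices, then look for augmenting paths:
  Match 1 -- 6
  Match 2 -- 9
  Match 3 -- 7
  Match 4 -- 8
  Match 5 -- 11
  No augmenting path remains.

Step 3: Verify this is maximum:
  Matching size 5 = min(|L|, |R|) = min(5, 7), which is an upper bound, so this matching is maximum.

Maximum matching: {(1,6), (2,9), (3,7), (4,8), (5,11)}
Size: 5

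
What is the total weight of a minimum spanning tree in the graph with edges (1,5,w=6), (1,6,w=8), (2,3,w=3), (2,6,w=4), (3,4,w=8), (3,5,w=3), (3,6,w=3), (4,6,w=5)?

Apply Kruskal's algorithm (sort edges by weight, add if no cycle):

Sorted edges by weight:
  (2,3) w=3
  (3,6) w=3
  (3,5) w=3
  (2,6) w=4
  (4,6) w=5
  (1,5) w=6
  (1,6) w=8
  (3,4) w=8

Add edge (2,3) w=3 -- no cycle. Running total: 3
Add edge (3,6) w=3 -- no cycle. Running total: 6
Add edge (3,5) w=3 -- no cycle. Running total: 9
Skip edge (2,6) w=4 -- would create cycle
Add edge (4,6) w=5 -- no cycle. Running total: 14
Add edge (1,5) w=6 -- no cycle. Running total: 20

MST edges: (2,3,w=3), (3,6,w=3), (3,5,w=3), (4,6,w=5), (1,5,w=6)
Total MST weight: 3 + 3 + 3 + 5 + 6 = 20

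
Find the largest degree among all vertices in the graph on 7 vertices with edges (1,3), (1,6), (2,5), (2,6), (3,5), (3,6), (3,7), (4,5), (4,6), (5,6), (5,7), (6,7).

Step 1: Count edges incident to each vertex:
  deg(1) = 2 (neighbors: 3, 6)
  deg(2) = 2 (neighbors: 5, 6)
  deg(3) = 4 (neighbors: 1, 5, 6, 7)
  deg(4) = 2 (neighbors: 5, 6)
  deg(5) = 5 (neighbors: 2, 3, 4, 6, 7)
  deg(6) = 6 (neighbors: 1, 2, 3, 4, 5, 7)
  deg(7) = 3 (neighbors: 3, 5, 6)

Step 2: Find maximum:
  max(2, 2, 4, 2, 5, 6, 3) = 6 (vertex 6)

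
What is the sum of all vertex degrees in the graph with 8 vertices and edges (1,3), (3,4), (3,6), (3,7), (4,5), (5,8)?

Step 1: Count edges incident to each vertex:
  deg(1) = 1 (neighbors: 3)
  deg(2) = 0 (neighbors: none)
  deg(3) = 4 (neighbors: 1, 4, 6, 7)
  deg(4) = 2 (neighbors: 3, 5)
  deg(5) = 2 (neighbors: 4, 8)
  deg(6) = 1 (neighbors: 3)
  deg(7) = 1 (neighbors: 3)
  deg(8) = 1 (neighbors: 5)

Step 2: Sum all degrees:
  1 + 0 + 4 + 2 + 2 + 1 + 1 + 1 = 12

Verification: sum of degrees = 2 * |E| = 2 * 6 = 12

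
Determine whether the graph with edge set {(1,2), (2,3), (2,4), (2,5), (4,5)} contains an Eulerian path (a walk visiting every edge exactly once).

Step 1: Find the degree of each vertex:
  deg(1) = 1
  deg(2) = 4
  deg(3) = 1
  deg(4) = 2
  deg(5) = 2

Step 2: Count vertices with odd degree:
  Odd-degree vertices: 1, 3 (2 total)

Step 3: Apply Euler's theorem:
  - Eulerian circuit exists iff graph is connected and all vertices have even degree
  - Eulerian path exists iff graph is connected and has 0 or 2 odd-degree vertices

Graph is connected with exactly 2 odd-degree vertices (1, 3).
Eulerian path exists (starting and ending at the odd-degree vertices), but no Eulerian circuit.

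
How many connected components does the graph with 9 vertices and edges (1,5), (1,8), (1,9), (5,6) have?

Step 1: Build adjacency list from edges:
  1: 5, 8, 9
  2: (none)
  3: (none)
  4: (none)
  5: 1, 6
  6: 5
  7: (none)
  8: 1
  9: 1

Step 2: Run BFS/DFS from vertex 1:
  Visited: {1, 5, 8, 9, 6}
  Reached 5 of 9 vertices

Step 3: Only 5 of 9 vertices reached. Graph is disconnected.
Connected components: {1, 5, 6, 8, 9}, {2}, {3}, {4}, {7}
Number of connected components: 5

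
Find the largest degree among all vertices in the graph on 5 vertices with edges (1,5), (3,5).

Step 1: Count edges incident to each vertex:
  deg(1) = 1 (neighbors: 5)
  deg(2) = 0 (neighbors: none)
  deg(3) = 1 (neighbors: 5)
  deg(4) = 0 (neighbors: none)
  deg(5) = 2 (neighbors: 1, 3)

Step 2: Find maximum:
  max(1, 0, 1, 0, 2) = 2 (vertex 5)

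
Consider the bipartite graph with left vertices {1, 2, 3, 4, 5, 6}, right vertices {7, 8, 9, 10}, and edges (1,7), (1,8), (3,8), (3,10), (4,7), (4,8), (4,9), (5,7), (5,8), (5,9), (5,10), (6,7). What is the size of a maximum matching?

Step 1: List the neighbors of each left vertex:
  1: 7, 8
  2: (none)
  3: 8, 10
  4: 7, 8, 9
  5: 7, 8, 9, 10
  6: 7

Step 2: Greedily match left vertices, then look for augmenting paths:
  Match 1 -- 7
  Match 3 -- 8
  Match 4 -- 9
  Match 5 -- 10
  No augmenting path remains.

Step 3: Verify this is maximum:
  Matching size 4 = min(|L|, |R|) = min(6, 4), which is an upper bound, so this matching is maximum.

Maximum matching: {(1,7), (3,8), (4,9), (5,10)}
Size: 4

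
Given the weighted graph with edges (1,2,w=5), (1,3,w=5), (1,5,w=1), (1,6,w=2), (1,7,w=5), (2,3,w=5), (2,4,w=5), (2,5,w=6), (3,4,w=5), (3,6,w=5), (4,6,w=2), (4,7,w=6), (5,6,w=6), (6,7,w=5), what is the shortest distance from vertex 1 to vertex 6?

Step 1: Build adjacency list with weights:
  1: 2(w=5), 3(w=5), 5(w=1), 6(w=2), 7(w=5)
  2: 1(w=5), 3(w=5), 4(w=5), 5(w=6)
  3: 1(w=5), 2(w=5), 4(w=5), 6(w=5)
  4: 2(w=5), 3(w=5), 6(w=2), 7(w=6)
  5: 1(w=1), 2(w=6), 6(w=6)
  6: 1(w=2), 3(w=5), 4(w=2), 5(w=6), 7(w=5)
  7: 1(w=5), 4(w=6), 6(w=5)

Step 2: Apply Dijkstra's algorithm from vertex 1:
  Visit vertex 1 (distance=0)
    Update dist[2] = 5
    Update dist[3] = 5
    Update dist[5] = 1
    Update dist[6] = 2
    Update dist[7] = 5
  Visit vertex 5 (distance=1)
  Visit vertex 6 (distance=2)
    Update dist[4] = 4

Step 3: Shortest path: 1 -> 6
Total weight: 2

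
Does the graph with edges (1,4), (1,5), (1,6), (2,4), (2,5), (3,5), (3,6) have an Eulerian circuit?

Step 1: Find the degree of each vertex:
  deg(1) = 3
  deg(2) = 2
  deg(3) = 2
  deg(4) = 2
  deg(5) = 3
  deg(6) = 2

Step 2: Count vertices with odd degree:
  Odd-degree vertices: 1, 5 (2 total)

Step 3: Apply Euler's theorem:
  - Eulerian circuit exists iff graph is connected and all vertices have even degree
  - Eulerian path exists iff graph is connected and has 0 or 2 odd-degree vertices

Graph is connected with exactly 2 odd-degree vertices (1, 5).
Eulerian path exists (starting and ending at the odd-degree vertices), but no Eulerian circuit.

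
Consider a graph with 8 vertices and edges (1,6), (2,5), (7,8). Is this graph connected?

Step 1: Build adjacency list from edges:
  1: 6
  2: 5
  3: (none)
  4: (none)
  5: 2
  6: 1
  7: 8
  8: 7

Step 2: Run BFS/DFS from vertex 1:
  Visited: {1, 6}
  Reached 2 of 8 vertices

Step 3: Only 2 of 8 vertices reached. Graph is disconnected.
Connected components: {1, 6}, {2, 5}, {3}, {4}, {7, 8}
Answer: No, the graph is not connected (5 components).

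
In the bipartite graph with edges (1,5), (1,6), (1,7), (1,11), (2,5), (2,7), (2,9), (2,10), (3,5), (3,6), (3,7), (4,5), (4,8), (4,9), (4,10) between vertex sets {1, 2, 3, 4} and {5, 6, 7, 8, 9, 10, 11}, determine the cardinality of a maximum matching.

Step 1: List the neighbors of each left vertex:
  1: 5, 6, 7, 11
  2: 5, 7, 9, 10
  3: 5, 6, 7
  4: 5, 8, 9, 10

Step 2: Greedily match left vertices, then look for augmenting paths:
  Match 1 -- 5
  Match 2 -- 7
  Match 3 -- 6
  Match 4 -- 8
  No augmenting path remains.

Step 3: Verify this is maximum:
  Matching size 4 = min(|L|, |R|) = min(4, 7), which is an upper bound, so this matching is maximum.

Maximum matching: {(1,5), (2,7), (3,6), (4,8)}
Size: 4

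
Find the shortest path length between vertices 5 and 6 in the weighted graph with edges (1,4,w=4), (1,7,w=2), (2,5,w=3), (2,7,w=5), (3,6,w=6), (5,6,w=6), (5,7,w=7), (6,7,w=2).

Step 1: Build adjacency list with weights:
  1: 4(w=4), 7(w=2)
  2: 5(w=3), 7(w=5)
  3: 6(w=6)
  4: 1(w=4)
  5: 2(w=3), 6(w=6), 7(w=7)
  6: 3(w=6), 5(w=6), 7(w=2)
  7: 1(w=2), 2(w=5), 5(w=7), 6(w=2)

Step 2: Apply Dijkstra's algorithm from vertex 5:
  Visit vertex 5 (distance=0)
    Update dist[2] = 3
    Update dist[6] = 6
    Update dist[7] = 7
  Visit vertex 2 (distance=3)
  Visit vertex 6 (distance=6)
    Update dist[3] = 12

Step 3: Shortest path: 5 -> 6
Total weight: 6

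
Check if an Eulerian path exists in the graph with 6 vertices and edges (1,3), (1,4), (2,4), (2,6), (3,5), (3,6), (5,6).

Step 1: Find the degree of each vertex:
  deg(1) = 2
  deg(2) = 2
  deg(3) = 3
  deg(4) = 2
  deg(5) = 2
  deg(6) = 3

Step 2: Count vertices with odd degree:
  Odd-degree vertices: 3, 6 (2 total)

Step 3: Apply Euler's theorem:
  - Eulerian circuit exists iff graph is connected and all vertices have even degree
  - Eulerian path exists iff graph is connected and has 0 or 2 odd-degree vertices

Graph is connected with exactly 2 odd-degree vertices (3, 6).
Eulerian path exists (starting and ending at the odd-degree vertices), but no Eulerian circuit.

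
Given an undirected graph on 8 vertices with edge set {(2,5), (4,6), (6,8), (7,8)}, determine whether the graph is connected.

Step 1: Build adjacency list from edges:
  1: (none)
  2: 5
  3: (none)
  4: 6
  5: 2
  6: 4, 8
  7: 8
  8: 6, 7

Step 2: Run BFS/DFS from vertex 1:
  Visited: {1}
  Reached 1 of 8 vertices

Step 3: Only 1 of 8 vertices reached. Graph is disconnected.
Connected components: {1}, {2, 5}, {3}, {4, 6, 7, 8}
Answer: No, the graph is not connected (4 components).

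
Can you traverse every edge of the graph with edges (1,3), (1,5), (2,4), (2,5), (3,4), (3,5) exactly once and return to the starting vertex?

Step 1: Find the degree of each vertex:
  deg(1) = 2
  deg(2) = 2
  deg(3) = 3
  deg(4) = 2
  deg(5) = 3

Step 2: Count vertices with odd degree:
  Odd-degree vertices: 3, 5 (2 total)

Step 3: Apply Euler's theorem:
  - Eulerian circuit exists iff graph is connected and all vertices have even degree
  - Eulerian path exists iff graph is connected and has 0 or 2 odd-degree vertices

Graph is connected with exactly 2 odd-degree vertices (3, 5).
Eulerian path exists (starting and ending at the odd-degree vertices), but no Eulerian circuit.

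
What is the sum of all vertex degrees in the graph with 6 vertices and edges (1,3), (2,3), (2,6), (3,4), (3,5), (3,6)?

Step 1: Count edges incident to each vertex:
  deg(1) = 1 (neighbors: 3)
  deg(2) = 2 (neighbors: 3, 6)
  deg(3) = 5 (neighbors: 1, 2, 4, 5, 6)
  deg(4) = 1 (neighbors: 3)
  deg(5) = 1 (neighbors: 3)
  deg(6) = 2 (neighbors: 2, 3)

Step 2: Sum all degrees:
  1 + 2 + 5 + 1 + 1 + 2 = 12

Verification: sum of degrees = 2 * |E| = 2 * 6 = 12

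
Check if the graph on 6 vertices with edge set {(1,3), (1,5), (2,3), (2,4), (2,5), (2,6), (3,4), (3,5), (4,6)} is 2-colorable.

Step 1: Attempt 2-coloring using BFS:
  Start at vertex 1, assign color 0
  Color vertex 3 with color 1 (neighbor of 1)
  Color vertex 5 with color 1 (neighbor of 1)
  Color vertex 2 with color 0 (neighbor of 3)
  Color vertex 4 with color 0 (neighbor of 3)

Step 2: Conflict found! Vertices 3 and 5 are adjacent but have the same color.
This means the graph contains an odd cycle.

The graph is NOT bipartite.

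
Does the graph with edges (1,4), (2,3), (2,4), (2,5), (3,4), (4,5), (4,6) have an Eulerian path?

Step 1: Find the degree of each vertex:
  deg(1) = 1
  deg(2) = 3
  deg(3) = 2
  deg(4) = 5
  deg(5) = 2
  deg(6) = 1

Step 2: Count vertices with odd degree:
  Odd-degree vertices: 1, 2, 4, 6 (4 total)

Step 3: Apply Euler's theorem:
  - Eulerian circuit exists iff graph is connected and all vertices have even degree
  - Eulerian path exists iff graph is connected and has 0 or 2 odd-degree vertices

Graph has 4 odd-degree vertices (need 0 or 2).
Neither Eulerian path nor Eulerian circuit exists.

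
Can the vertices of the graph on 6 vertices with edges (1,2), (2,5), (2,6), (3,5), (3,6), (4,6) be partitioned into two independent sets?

Step 1: Attempt 2-coloring using BFS:
  Start at vertex 1, assign color 0
  Color vertex 2 with color 1 (neighbor of 1)
  Color vertex 5 with color 0 (neighbor of 2)
  Color vertex 6 with color 0 (neighbor of 2)
  Color vertex 3 with color 1 (neighbor of 5)
  Color vertex 4 with color 1 (neighbor of 6)

Step 2: 2-coloring succeeded. No conflicts found.
  Set A (color 0): {1, 5, 6}
  Set B (color 1): {2, 3, 4}

The graph is bipartite with partition {1, 5, 6}, {2, 3, 4}.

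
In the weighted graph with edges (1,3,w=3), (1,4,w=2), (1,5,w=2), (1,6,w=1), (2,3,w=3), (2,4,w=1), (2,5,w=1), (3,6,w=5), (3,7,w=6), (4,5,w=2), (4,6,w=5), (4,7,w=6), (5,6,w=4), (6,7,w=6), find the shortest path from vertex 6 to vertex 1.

Step 1: Build adjacency list with weights:
  1: 3(w=3), 4(w=2), 5(w=2), 6(w=1)
  2: 3(w=3), 4(w=1), 5(w=1)
  3: 1(w=3), 2(w=3), 6(w=5), 7(w=6)
  4: 1(w=2), 2(w=1), 5(w=2), 6(w=5), 7(w=6)
  5: 1(w=2), 2(w=1), 4(w=2), 6(w=4)
  6: 1(w=1), 3(w=5), 4(w=5), 5(w=4), 7(w=6)
  7: 3(w=6), 4(w=6), 6(w=6)

Step 2: Apply Dijkstra's algorithm from vertex 6:
  Visit vertex 6 (distance=0)
    Update dist[1] = 1
    Update dist[3] = 5
    Update dist[4] = 5
    Update dist[5] = 4
    Update dist[7] = 6
  Visit vertex 1 (distance=1)
    Update dist[3] = 4
    Update dist[4] = 3
    Update dist[5] = 3

Step 3: Shortest path: 6 -> 1
Total weight: 1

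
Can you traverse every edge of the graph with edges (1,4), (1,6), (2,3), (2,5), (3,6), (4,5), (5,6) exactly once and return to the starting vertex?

Step 1: Find the degree of each vertex:
  deg(1) = 2
  deg(2) = 2
  deg(3) = 2
  deg(4) = 2
  deg(5) = 3
  deg(6) = 3

Step 2: Count vertices with odd degree:
  Odd-degree vertices: 5, 6 (2 total)

Step 3: Apply Euler's theorem:
  - Eulerian circuit exists iff graph is connected and all vertices have even degree
  - Eulerian path exists iff graph is connected and has 0 or 2 odd-degree vertices

Graph is connected with exactly 2 odd-degree vertices (5, 6).
Eulerian path exists (starting and ending at the odd-degree vertices), but no Eulerian circuit.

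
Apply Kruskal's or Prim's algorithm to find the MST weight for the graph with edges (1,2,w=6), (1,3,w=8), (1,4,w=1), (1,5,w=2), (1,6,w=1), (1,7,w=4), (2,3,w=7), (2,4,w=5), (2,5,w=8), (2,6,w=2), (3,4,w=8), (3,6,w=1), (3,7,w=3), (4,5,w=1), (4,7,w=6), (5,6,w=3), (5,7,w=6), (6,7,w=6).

Apply Kruskal's algorithm (sort edges by weight, add if no cycle):

Sorted edges by weight:
  (1,4) w=1
  (1,6) w=1
  (3,6) w=1
  (4,5) w=1
  (1,5) w=2
  (2,6) w=2
  (3,7) w=3
  (5,6) w=3
  (1,7) w=4
  (2,4) w=5
  (1,2) w=6
  (4,7) w=6
  (5,7) w=6
  (6,7) w=6
  (2,3) w=7
  (1,3) w=8
  (2,5) w=8
  (3,4) w=8

Add edge (1,4) w=1 -- no cycle. Running total: 1
Add edge (1,6) w=1 -- no cycle. Running total: 2
Add edge (3,6) w=1 -- no cycle. Running total: 3
Add edge (4,5) w=1 -- no cycle. Running total: 4
Skip edge (1,5) w=2 -- would create cycle
Add edge (2,6) w=2 -- no cycle. Running total: 6
Add edge (3,7) w=3 -- no cycle. Running total: 9

MST edges: (1,4,w=1), (1,6,w=1), (3,6,w=1), (4,5,w=1), (2,6,w=2), (3,7,w=3)
Total MST weight: 1 + 1 + 1 + 1 + 2 + 3 = 9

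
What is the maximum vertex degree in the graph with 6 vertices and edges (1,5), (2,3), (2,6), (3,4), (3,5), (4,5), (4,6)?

Step 1: Count edges incident to each vertex:
  deg(1) = 1 (neighbors: 5)
  deg(2) = 2 (neighbors: 3, 6)
  deg(3) = 3 (neighbors: 2, 4, 5)
  deg(4) = 3 (neighbors: 3, 5, 6)
  deg(5) = 3 (neighbors: 1, 3, 4)
  deg(6) = 2 (neighbors: 2, 4)

Step 2: Find maximum:
  max(1, 2, 3, 3, 3, 2) = 3 (vertex 3)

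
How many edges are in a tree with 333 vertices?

A tree on n vertices always has exactly n - 1 edges.
For n = 333: edges = 333 - 1 = 332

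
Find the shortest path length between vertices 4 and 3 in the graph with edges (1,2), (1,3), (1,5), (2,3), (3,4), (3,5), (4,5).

Step 1: Build adjacency list:
  1: 2, 3, 5
  2: 1, 3
  3: 1, 2, 4, 5
  4: 3, 5
  5: 1, 3, 4

Step 2: BFS from vertex 4 to find shortest path to 3:
  vertex 3 reached at distance 1

Step 3: Shortest path: 4 -> 3
Path length: 1 edge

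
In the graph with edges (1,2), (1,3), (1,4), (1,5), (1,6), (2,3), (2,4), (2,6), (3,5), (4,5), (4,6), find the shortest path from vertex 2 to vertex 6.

Step 1: Build adjacency list:
  1: 2, 3, 4, 5, 6
  2: 1, 3, 4, 6
  3: 1, 2, 5
  4: 1, 2, 5, 6
  5: 1, 3, 4
  6: 1, 2, 4

Step 2: BFS from vertex 2 to find shortest path to 6:
  vertex 1 reached at distance 1
  vertex 3 reached at distance 1
  vertex 4 reached at distance 1
  vertex 6 reached at distance 1

Step 3: Shortest path: 2 -> 6
Path length: 1 edge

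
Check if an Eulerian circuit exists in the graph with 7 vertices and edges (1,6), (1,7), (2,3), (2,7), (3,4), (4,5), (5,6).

Step 1: Find the degree of each vertex:
  deg(1) = 2
  deg(2) = 2
  deg(3) = 2
  deg(4) = 2
  deg(5) = 2
  deg(6) = 2
  deg(7) = 2

Step 2: Count vertices with odd degree:
  All vertices have even degree (0 odd-degree vertices)

Step 3: Apply Euler's theorem:
  - Eulerian circuit exists iff graph is connected and all vertices have even degree
  - Eulerian path exists iff graph is connected and has 0 or 2 odd-degree vertices

Graph is connected with 0 odd-degree vertices.
Both Eulerian circuit and Eulerian path exist.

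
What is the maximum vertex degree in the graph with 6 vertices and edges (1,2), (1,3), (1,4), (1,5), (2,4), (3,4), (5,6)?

Step 1: Count edges incident to each vertex:
  deg(1) = 4 (neighbors: 2, 3, 4, 5)
  deg(2) = 2 (neighbors: 1, 4)
  deg(3) = 2 (neighbors: 1, 4)
  deg(4) = 3 (neighbors: 1, 2, 3)
  deg(5) = 2 (neighbors: 1, 6)
  deg(6) = 1 (neighbors: 5)

Step 2: Find maximum:
  max(4, 2, 2, 3, 2, 1) = 4 (vertex 1)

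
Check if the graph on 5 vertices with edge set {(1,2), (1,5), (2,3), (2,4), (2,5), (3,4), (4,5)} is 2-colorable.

Step 1: Attempt 2-coloring using BFS:
  Start at vertex 1, assign color 0
  Color vertex 2 with color 1 (neighbor of 1)
  Color vertex 5 with color 1 (neighbor of 1)
  Color vertex 3 with color 0 (neighbor of 2)
  Color vertex 4 with color 0 (neighbor of 2)

Step 2: Conflict found! Vertices 2 and 5 are adjacent but have the same color.
This means the graph contains an odd cycle.

The graph is NOT bipartite.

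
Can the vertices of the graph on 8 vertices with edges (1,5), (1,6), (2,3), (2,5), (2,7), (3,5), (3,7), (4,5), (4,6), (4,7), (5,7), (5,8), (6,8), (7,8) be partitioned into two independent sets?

Step 1: Attempt 2-coloring using BFS:
  Start at vertex 1, assign color 0
  Color vertex 5 with color 1 (neighbor of 1)
  Color vertex 6 with color 1 (neighbor of 1)
  Color vertex 2 with color 0 (neighbor of 5)
  Color vertex 3 with color 0 (neighbor of 5)
  Color vertex 4 with color 0 (neighbor of 5)
  Color vertex 7 with color 0 (neighbor of 5)
  Color vertex 8 with color 0 (neighbor of 5)

Step 2: Conflict found! Vertices 2 and 3 are adjacent but have the same color.
This means the graph contains an odd cycle.

The graph is NOT bipartite.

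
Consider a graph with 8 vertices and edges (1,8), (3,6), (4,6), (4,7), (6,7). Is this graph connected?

Step 1: Build adjacency list from edges:
  1: 8
  2: (none)
  3: 6
  4: 6, 7
  5: (none)
  6: 3, 4, 7
  7: 4, 6
  8: 1

Step 2: Run BFS/DFS from vertex 1:
  Visited: {1, 8}
  Reached 2 of 8 vertices

Step 3: Only 2 of 8 vertices reached. Graph is disconnected.
Connected components: {1, 8}, {2}, {3, 4, 6, 7}, {5}
Answer: No, the graph is not connected (4 components).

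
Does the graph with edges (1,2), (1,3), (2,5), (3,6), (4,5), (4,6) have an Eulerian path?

Step 1: Find the degree of each vertex:
  deg(1) = 2
  deg(2) = 2
  deg(3) = 2
  deg(4) = 2
  deg(5) = 2
  deg(6) = 2

Step 2: Count vertices with odd degree:
  All vertices have even degree (0 odd-degree vertices)

Step 3: Apply Euler's theorem:
  - Eulerian circuit exists iff graph is connected and all vertices have even degree
  - Eulerian path exists iff graph is connected and has 0 or 2 odd-degree vertices

Graph is connected with 0 odd-degree vertices.
Both Eulerian circuit and Eulerian path exist.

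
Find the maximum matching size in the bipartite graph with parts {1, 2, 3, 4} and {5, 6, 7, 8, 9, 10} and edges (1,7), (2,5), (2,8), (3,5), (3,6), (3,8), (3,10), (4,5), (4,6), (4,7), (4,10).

Step 1: List the neighbors of each left vertex:
  1: 7
  2: 5, 8
  3: 5, 6, 8, 10
  4: 5, 6, 7, 10

Step 2: Greedily match left vertices, then look for augmenting paths:
  Match 1 -- 7
  Match 2 -- 5
  Match 3 -- 6
  Match 4 -- 10
  No augmenting path remains.

Step 3: Verify this is maximum:
  Matching size 4 = min(|L|, |R|) = min(4, 6), which is an upper bound, so this matching is maximum.

Maximum matching: {(1,7), (2,5), (3,6), (4,10)}
Size: 4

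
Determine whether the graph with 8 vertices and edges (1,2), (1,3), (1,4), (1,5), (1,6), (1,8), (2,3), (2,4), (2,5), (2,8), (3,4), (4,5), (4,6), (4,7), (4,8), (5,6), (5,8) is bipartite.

Step 1: Attempt 2-coloring using BFS:
  Start at vertex 1, assign color 0
  Color vertex 2 with color 1 (neighbor of 1)
  Color vertex 3 with color 1 (neighbor of 1)
  Color vertex 4 with color 1 (neighbor of 1)
  Color vertex 5 with color 1 (neighbor of 1)
  Color vertex 6 with color 1 (neighbor of 1)
  Color vertex 8 with color 1 (neighbor of 1)

Step 2: Conflict found! Vertices 2 and 3 are adjacent but have the same color.
This means the graph contains an odd cycle.

The graph is NOT bipartite.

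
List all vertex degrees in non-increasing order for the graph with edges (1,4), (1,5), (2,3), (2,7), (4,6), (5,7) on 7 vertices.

Step 1: Count edges incident to each vertex:
  deg(1) = 2 (neighbors: 4, 5)
  deg(2) = 2 (neighbors: 3, 7)
  deg(3) = 1 (neighbors: 2)
  deg(4) = 2 (neighbors: 1, 6)
  deg(5) = 2 (neighbors: 1, 7)
  deg(6) = 1 (neighbors: 4)
  deg(7) = 2 (neighbors: 2, 5)

Step 2: Sort degrees in non-increasing order:
  Degrees: [2, 2, 1, 2, 2, 1, 2] -> sorted: [2, 2, 2, 2, 2, 1, 1]

Degree sequence: [2, 2, 2, 2, 2, 1, 1]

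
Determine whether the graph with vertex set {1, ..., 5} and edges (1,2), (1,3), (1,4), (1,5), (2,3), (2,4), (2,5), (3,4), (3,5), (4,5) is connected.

Step 1: Build adjacency list from edges:
  1: 2, 3, 4, 5
  2: 1, 3, 4, 5
  3: 1, 2, 4, 5
  4: 1, 2, 3, 5
  5: 1, 2, 3, 4

Step 2: Run BFS/DFS from vertex 1:
  Visited: {1, 2, 3, 4, 5}
  Reached 5 of 5 vertices

Step 3: All 5 vertices reached from vertex 1, so the graph is connected.
Answer: Yes, the graph is connected.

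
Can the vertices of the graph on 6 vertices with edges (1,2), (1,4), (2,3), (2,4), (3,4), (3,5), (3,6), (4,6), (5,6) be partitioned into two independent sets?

Step 1: Attempt 2-coloring using BFS:
  Start at vertex 1, assign color 0
  Color vertex 2 with color 1 (neighbor of 1)
  Color vertex 4 with color 1 (neighbor of 1)
  Color vertex 3 with color 0 (neighbor of 2)

Step 2: Conflict found! Vertices 2 and 4 are adjacent but have the same color.
This means the graph contains an odd cycle.

The graph is NOT bipartite.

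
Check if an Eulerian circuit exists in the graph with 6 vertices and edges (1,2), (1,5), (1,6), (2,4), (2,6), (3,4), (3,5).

Step 1: Find the degree of each vertex:
  deg(1) = 3
  deg(2) = 3
  deg(3) = 2
  deg(4) = 2
  deg(5) = 2
  deg(6) = 2

Step 2: Count vertices with odd degree:
  Odd-degree vertices: 1, 2 (2 total)

Step 3: Apply Euler's theorem:
  - Eulerian circuit exists iff graph is connected and all vertices have even degree
  - Eulerian path exists iff graph is connected and has 0 or 2 odd-degree vertices

Graph is connected with exactly 2 odd-degree vertices (1, 2).
Eulerian path exists (starting and ending at the odd-degree vertices), but no Eulerian circuit.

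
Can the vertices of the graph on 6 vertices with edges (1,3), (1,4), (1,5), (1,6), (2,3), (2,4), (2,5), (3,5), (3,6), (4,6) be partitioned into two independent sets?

Step 1: Attempt 2-coloring using BFS:
  Start at vertex 1, assign color 0
  Color vertex 3 with color 1 (neighbor of 1)
  Color vertex 4 with color 1 (neighbor of 1)
  Color vertex 5 with color 1 (neighbor of 1)
  Color vertex 6 with color 1 (neighbor of 1)
  Color vertex 2 with color 0 (neighbor of 3)

Step 2: Conflict found! Vertices 3 and 5 are adjacent but have the same color.
This means the graph contains an odd cycle.

The graph is NOT bipartite.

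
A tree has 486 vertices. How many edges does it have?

A tree on n vertices always has exactly n - 1 edges.
For n = 486: edges = 486 - 1 = 485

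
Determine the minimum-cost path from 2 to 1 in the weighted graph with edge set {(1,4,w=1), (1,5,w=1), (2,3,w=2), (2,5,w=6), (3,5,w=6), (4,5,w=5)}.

Step 1: Build adjacency list with weights:
  1: 4(w=1), 5(w=1)
  2: 3(w=2), 5(w=6)
  3: 2(w=2), 5(w=6)
  4: 1(w=1), 5(w=5)
  5: 1(w=1), 2(w=6), 3(w=6), 4(w=5)

Step 2: Apply Dijkstra's algorithm from vertex 2:
  Visit vertex 2 (distance=0)
    Update dist[3] = 2
    Update dist[5] = 6
  Visit vertex 3 (distance=2)
  Visit vertex 5 (distance=6)
    Update dist[1] = 7
    Update dist[4] = 11
  Visit vertex 1 (distance=7)
    Update dist[4] = 8

Step 3: Shortest path: 2 -> 5 -> 1
Total weight: 6 + 1 = 7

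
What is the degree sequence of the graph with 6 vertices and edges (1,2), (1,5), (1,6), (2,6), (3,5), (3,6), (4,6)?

Step 1: Count edges incident to each vertex:
  deg(1) = 3 (neighbors: 2, 5, 6)
  deg(2) = 2 (neighbors: 1, 6)
  deg(3) = 2 (neighbors: 5, 6)
  deg(4) = 1 (neighbors: 6)
  deg(5) = 2 (neighbors: 1, 3)
  deg(6) = 4 (neighbors: 1, 2, 3, 4)

Step 2: Sort degrees in non-increasing order:
  Degrees: [3, 2, 2, 1, 2, 4] -> sorted: [4, 3, 2, 2, 2, 1]

Degree sequence: [4, 3, 2, 2, 2, 1]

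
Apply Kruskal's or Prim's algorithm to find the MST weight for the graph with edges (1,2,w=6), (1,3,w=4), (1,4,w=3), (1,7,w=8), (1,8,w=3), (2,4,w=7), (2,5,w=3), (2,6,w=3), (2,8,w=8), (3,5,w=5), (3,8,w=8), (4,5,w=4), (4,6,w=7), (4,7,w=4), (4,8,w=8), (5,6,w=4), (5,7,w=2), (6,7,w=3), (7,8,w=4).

Apply Kruskal's algorithm (sort edges by weight, add if no cycle):

Sorted edges by weight:
  (5,7) w=2
  (1,4) w=3
  (1,8) w=3
  (2,5) w=3
  (2,6) w=3
  (6,7) w=3
  (1,3) w=4
  (4,5) w=4
  (4,7) w=4
  (5,6) w=4
  (7,8) w=4
  (3,5) w=5
  (1,2) w=6
  (2,4) w=7
  (4,6) w=7
  (1,7) w=8
  (2,8) w=8
  (3,8) w=8
  (4,8) w=8

Add edge (5,7) w=2 -- no cycle. Running total: 2
Add edge (1,4) w=3 -- no cycle. Running total: 5
Add edge (1,8) w=3 -- no cycle. Running total: 8
Add edge (2,5) w=3 -- no cycle. Running total: 11
Add edge (2,6) w=3 -- no cycle. Running total: 14
Skip edge (6,7) w=3 -- would create cycle
Add edge (1,3) w=4 -- no cycle. Running total: 18
Add edge (4,5) w=4 -- no cycle. Running total: 22

MST edges: (5,7,w=2), (1,4,w=3), (1,8,w=3), (2,5,w=3), (2,6,w=3), (1,3,w=4), (4,5,w=4)
Total MST weight: 2 + 3 + 3 + 3 + 3 + 4 + 4 = 22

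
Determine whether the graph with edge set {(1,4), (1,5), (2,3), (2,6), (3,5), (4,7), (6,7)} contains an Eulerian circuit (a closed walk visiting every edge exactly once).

Step 1: Find the degree of each vertex:
  deg(1) = 2
  deg(2) = 2
  deg(3) = 2
  deg(4) = 2
  deg(5) = 2
  deg(6) = 2
  deg(7) = 2

Step 2: Count vertices with odd degree:
  All vertices have even degree (0 odd-degree vertices)

Step 3: Apply Euler's theorem:
  - Eulerian circuit exists iff graph is connected and all vertices have even degree
  - Eulerian path exists iff graph is connected and has 0 or 2 odd-degree vertices

Graph is connected with 0 odd-degree vertices.
Both Eulerian circuit and Eulerian path exist.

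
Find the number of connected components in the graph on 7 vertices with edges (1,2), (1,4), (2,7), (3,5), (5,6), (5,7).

Step 1: Build adjacency list from edges:
  1: 2, 4
  2: 1, 7
  3: 5
  4: 1
  5: 3, 6, 7
  6: 5
  7: 2, 5

Step 2: Run BFS/DFS from vertex 1:
  Visited: {1, 2, 4, 7, 5, 3, 6}
  Reached 7 of 7 vertices

Step 3: All 7 vertices reached from vertex 1, so the graph is connected.
Number of connected components: 1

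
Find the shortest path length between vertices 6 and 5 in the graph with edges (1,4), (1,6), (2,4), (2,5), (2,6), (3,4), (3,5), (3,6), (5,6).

Step 1: Build adjacency list:
  1: 4, 6
  2: 4, 5, 6
  3: 4, 5, 6
  4: 1, 2, 3
  5: 2, 3, 6
  6: 1, 2, 3, 5

Step 2: BFS from vertex 6 to find shortest path to 5:
  vertex 1 reached at distance 1
  vertex 2 reached at distance 1
  vertex 3 reached at distance 1
  vertex 5 reached at distance 1

Step 3: Shortest path: 6 -> 5
Path length: 1 edge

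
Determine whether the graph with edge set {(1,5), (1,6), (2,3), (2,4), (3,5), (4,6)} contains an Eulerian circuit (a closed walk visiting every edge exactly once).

Step 1: Find the degree of each vertex:
  deg(1) = 2
  deg(2) = 2
  deg(3) = 2
  deg(4) = 2
  deg(5) = 2
  deg(6) = 2

Step 2: Count vertices with odd degree:
  All vertices have even degree (0 odd-degree vertices)

Step 3: Apply Euler's theorem:
  - Eulerian circuit exists iff graph is connected and all vertices have even degree
  - Eulerian path exists iff graph is connected and has 0 or 2 odd-degree vertices

Graph is connected with 0 odd-degree vertices.
Both Eulerian circuit and Eulerian path exist.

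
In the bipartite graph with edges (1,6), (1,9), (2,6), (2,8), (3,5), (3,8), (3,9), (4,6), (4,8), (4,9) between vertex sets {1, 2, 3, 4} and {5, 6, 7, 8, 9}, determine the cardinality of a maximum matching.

Step 1: List the neighbors of each left vertex:
  1: 6, 9
  2: 6, 8
  3: 5, 8, 9
  4: 6, 8, 9

Step 2: Greedily match left vertices, then look for augmenting paths:
  Match 1 -- 6
  Match 2 -- 8
  Match 3 -- 5
  Match 4 -- 9
  No augmenting path remains.

Step 3: Verify this is maximum:
  Matching size 4 = min(|L|, |R|) = min(4, 5), which is an upper bound, so this matching is maximum.

Maximum matching: {(1,6), (2,8), (3,5), (4,9)}
Size: 4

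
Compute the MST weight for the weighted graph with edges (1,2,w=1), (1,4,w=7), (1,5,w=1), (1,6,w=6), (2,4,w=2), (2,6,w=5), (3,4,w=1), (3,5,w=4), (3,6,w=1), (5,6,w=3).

Apply Kruskal's algorithm (sort edges by weight, add if no cycle):

Sorted edges by weight:
  (1,5) w=1
  (1,2) w=1
  (3,4) w=1
  (3,6) w=1
  (2,4) w=2
  (5,6) w=3
  (3,5) w=4
  (2,6) w=5
  (1,6) w=6
  (1,4) w=7

Add edge (1,5) w=1 -- no cycle. Running total: 1
Add edge (1,2) w=1 -- no cycle. Running total: 2
Add edge (3,4) w=1 -- no cycle. Running total: 3
Add edge (3,6) w=1 -- no cycle. Running total: 4
Add edge (2,4) w=2 -- no cycle. Running total: 6

MST edges: (1,5,w=1), (1,2,w=1), (3,4,w=1), (3,6,w=1), (2,4,w=2)
Total MST weight: 1 + 1 + 1 + 1 + 2 = 6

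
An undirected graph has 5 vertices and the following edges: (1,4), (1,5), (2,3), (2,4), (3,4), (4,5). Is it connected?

Step 1: Build adjacency list from edges:
  1: 4, 5
  2: 3, 4
  3: 2, 4
  4: 1, 2, 3, 5
  5: 1, 4

Step 2: Run BFS/DFS from vertex 1:
  Visited: {1, 4, 5, 2, 3}
  Reached 5 of 5 vertices

Step 3: All 5 vertices reached from vertex 1, so the graph is connected.
Answer: Yes, the graph is connected.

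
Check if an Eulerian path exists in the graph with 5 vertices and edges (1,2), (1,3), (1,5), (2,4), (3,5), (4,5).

Step 1: Find the degree of each vertex:
  deg(1) = 3
  deg(2) = 2
  deg(3) = 2
  deg(4) = 2
  deg(5) = 3

Step 2: Count vertices with odd degree:
  Odd-degree vertices: 1, 5 (2 total)

Step 3: Apply Euler's theorem:
  - Eulerian circuit exists iff graph is connected and all vertices have even degree
  - Eulerian path exists iff graph is connected and has 0 or 2 odd-degree vertices

Graph is connected with exactly 2 odd-degree vertices (1, 5).
Eulerian path exists (starting and ending at the odd-degree vertices), but no Eulerian circuit.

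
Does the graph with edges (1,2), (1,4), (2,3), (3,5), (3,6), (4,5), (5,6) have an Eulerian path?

Step 1: Find the degree of each vertex:
  deg(1) = 2
  deg(2) = 2
  deg(3) = 3
  deg(4) = 2
  deg(5) = 3
  deg(6) = 2

Step 2: Count vertices with odd degree:
  Odd-degree vertices: 3, 5 (2 total)

Step 3: Apply Euler's theorem:
  - Eulerian circuit exists iff graph is connected and all vertices have even degree
  - Eulerian path exists iff graph is connected and has 0 or 2 odd-degree vertices

Graph is connected with exactly 2 odd-degree vertices (3, 5).
Eulerian path exists (starting and ending at the odd-degree vertices), but no Eulerian circuit.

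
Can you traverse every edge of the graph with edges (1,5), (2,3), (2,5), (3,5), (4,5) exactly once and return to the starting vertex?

Step 1: Find the degree of each vertex:
  deg(1) = 1
  deg(2) = 2
  deg(3) = 2
  deg(4) = 1
  deg(5) = 4

Step 2: Count vertices with odd degree:
  Odd-degree vertices: 1, 4 (2 total)

Step 3: Apply Euler's theorem:
  - Eulerian circuit exists iff graph is connected and all vertices have even degree
  - Eulerian path exists iff graph is connected and has 0 or 2 odd-degree vertices

Graph is connected with exactly 2 odd-degree vertices (1, 4).
Eulerian path exists (starting and ending at the odd-degree vertices), but no Eulerian circuit.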